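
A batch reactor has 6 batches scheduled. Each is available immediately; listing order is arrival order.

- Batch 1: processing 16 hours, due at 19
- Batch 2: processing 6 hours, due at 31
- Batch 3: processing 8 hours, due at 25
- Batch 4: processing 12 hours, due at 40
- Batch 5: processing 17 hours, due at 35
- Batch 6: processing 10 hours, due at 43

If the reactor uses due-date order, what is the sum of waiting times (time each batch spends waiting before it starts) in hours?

176

EDD (increasing due date): Batch 1 Batch 3 Batch 2 Batch 5 Batch 4 Batch 6.
Batch 1: waits 0, runs 0→16
Batch 3: waits 16, runs 16→24
Batch 2: waits 24, runs 24→30
Batch 5: waits 30, runs 30→47
Batch 4: waits 47, runs 47→59
Batch 6: waits 59, runs 59→69
Sum = 0+16+24+30+47+59 = 176.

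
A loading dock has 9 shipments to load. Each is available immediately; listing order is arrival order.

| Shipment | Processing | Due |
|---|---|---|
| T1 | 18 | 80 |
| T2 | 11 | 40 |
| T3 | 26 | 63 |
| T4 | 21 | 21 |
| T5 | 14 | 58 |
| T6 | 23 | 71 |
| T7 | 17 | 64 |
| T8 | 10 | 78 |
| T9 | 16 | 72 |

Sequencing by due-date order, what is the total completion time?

794

EDD (increasing due date): T4 T2 T5 T3 T7 T6 T9 T8 T1.
T4: 0→21
T2: 21→32
T5: 32→46
T3: 46→72
T7: 72→89
T6: 89→112
T9: 112→128
T8: 128→138
T1: 138→156
Sum = 21+32+46+72+89+112+128+138+156 = 794.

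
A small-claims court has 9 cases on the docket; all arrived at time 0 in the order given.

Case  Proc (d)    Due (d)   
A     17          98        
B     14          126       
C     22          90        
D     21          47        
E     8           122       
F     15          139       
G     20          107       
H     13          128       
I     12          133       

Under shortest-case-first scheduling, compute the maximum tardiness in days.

73

SPT (increasing processing time): E I H B F A G D C.
E: 0→8, due 122, tardiness 0
I: 8→20, due 133, tardiness 0
H: 20→33, due 128, tardiness 0
B: 33→47, due 126, tardiness 0
F: 47→62, due 139, tardiness 0
A: 62→79, due 98, tardiness 0
G: 79→99, due 107, tardiness 0
D: 99→120, due 47, tardiness 73
C: 120→142, due 90, tardiness 52
Maximum = 73.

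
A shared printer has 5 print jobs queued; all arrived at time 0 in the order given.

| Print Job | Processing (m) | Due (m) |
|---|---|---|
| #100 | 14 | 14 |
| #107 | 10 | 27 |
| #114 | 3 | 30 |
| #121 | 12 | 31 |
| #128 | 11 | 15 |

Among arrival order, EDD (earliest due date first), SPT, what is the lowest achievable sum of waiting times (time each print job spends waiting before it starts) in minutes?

76

FIFO (arrival order): #100 #107 #114 #121 #128.
#100: waits 0, runs 0→14
#107: waits 14, runs 14→24
#114: waits 24, runs 24→27
#121: waits 27, runs 27→39
#128: waits 39, runs 39→50
Sum = 0+14+24+27+39 = 104.
EDD (increasing due date): #100 #128 #107 #114 #121.
#100: waits 0, runs 0→14
#128: waits 14, runs 14→25
#107: waits 25, runs 25→35
#114: waits 35, runs 35→38
#121: waits 38, runs 38→50
Sum = 0+14+25+35+38 = 112.
SPT (increasing processing time): #114 #107 #128 #121 #100.
#114: waits 0, runs 0→3
#107: waits 3, runs 3→13
#128: waits 13, runs 13→24
#121: waits 24, runs 24→36
#100: waits 36, runs 36→50
Sum = 0+3+13+24+36 = 76.
FIFO 104, EDD 112, SPT 76 → minimum 76.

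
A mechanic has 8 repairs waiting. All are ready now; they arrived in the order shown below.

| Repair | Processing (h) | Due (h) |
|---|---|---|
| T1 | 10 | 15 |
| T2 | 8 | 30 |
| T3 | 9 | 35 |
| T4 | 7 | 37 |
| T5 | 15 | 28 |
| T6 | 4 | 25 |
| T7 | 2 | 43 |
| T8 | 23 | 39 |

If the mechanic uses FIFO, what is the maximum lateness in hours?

39

FIFO (arrival order): T1 T2 T3 T4 T5 T6 T7 T8.
T1: 0→10, due 15, lateness -5
T2: 10→18, due 30, lateness -12
T3: 18→27, due 35, lateness -8
T4: 27→34, due 37, lateness -3
T5: 34→49, due 28, lateness 21
T6: 49→53, due 25, lateness 28
T7: 53→55, due 43, lateness 12
T8: 55→78, due 39, lateness 39
Maximum = 39.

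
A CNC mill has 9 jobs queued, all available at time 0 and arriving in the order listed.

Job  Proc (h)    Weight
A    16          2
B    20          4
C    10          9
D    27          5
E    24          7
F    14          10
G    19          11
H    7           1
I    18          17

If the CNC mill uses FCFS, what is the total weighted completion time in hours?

6946

FIFO (arrival order): A B C D E F G H I.
A: finishes 16, weight 2, w·C = 32
B: finishes 36, weight 4, w·C = 144
C: finishes 46, weight 9, w·C = 414
D: finishes 73, weight 5, w·C = 365
E: finishes 97, weight 7, w·C = 679
F: finishes 111, weight 10, w·C = 1110
G: finishes 130, weight 11, w·C = 1430
H: finishes 137, weight 1, w·C = 137
I: finishes 155, weight 17, w·C = 2635
Sum = 32+144+414+365+679+1110+1430+137+2635 = 6946.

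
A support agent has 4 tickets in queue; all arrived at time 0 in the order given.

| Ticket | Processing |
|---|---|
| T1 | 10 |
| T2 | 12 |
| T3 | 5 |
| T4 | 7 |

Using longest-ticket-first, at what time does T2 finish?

12

LPT (decreasing processing time): T2 T1 T4 T3.
T2: 0→12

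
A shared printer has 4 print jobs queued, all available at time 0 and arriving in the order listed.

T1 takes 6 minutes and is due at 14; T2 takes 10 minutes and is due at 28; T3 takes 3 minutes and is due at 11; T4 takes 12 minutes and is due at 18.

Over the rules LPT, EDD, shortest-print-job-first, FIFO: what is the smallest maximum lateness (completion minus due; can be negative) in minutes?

3

LPT (decreasing processing time): T4 T2 T1 T3.
T4: 0→12, due 18, lateness -6
T2: 12→22, due 28, lateness -6
T1: 22→28, due 14, lateness 14
T3: 28→31, due 11, lateness 20
Maximum = 20.
EDD (increasing due date): T3 T1 T4 T2.
T3: 0→3, due 11, lateness -8
T1: 3→9, due 14, lateness -5
T4: 9→21, due 18, lateness 3
T2: 21→31, due 28, lateness 3
Maximum = 3.
SPT (increasing processing time): T3 T1 T2 T4.
T3: 0→3, due 11, lateness -8
T1: 3→9, due 14, lateness -5
T2: 9→19, due 28, lateness -9
T4: 19→31, due 18, lateness 13
Maximum = 13.
FIFO (arrival order): T1 T2 T3 T4.
T1: 0→6, due 14, lateness -8
T2: 6→16, due 28, lateness -12
T3: 16→19, due 11, lateness 8
T4: 19→31, due 18, lateness 13
Maximum = 13.
LPT 20, EDD 3, SPT 13, FIFO 13 → minimum 3.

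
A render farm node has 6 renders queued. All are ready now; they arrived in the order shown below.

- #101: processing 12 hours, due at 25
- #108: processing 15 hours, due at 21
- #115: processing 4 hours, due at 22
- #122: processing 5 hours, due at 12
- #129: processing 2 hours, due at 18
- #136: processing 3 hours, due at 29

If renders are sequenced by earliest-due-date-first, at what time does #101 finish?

EDD (increasing due date): #122 #129 #108 #115 #101 #136.
#122: 0→5
#129: 5→7
#108: 7→22
#115: 22→26
#101: 26→38

38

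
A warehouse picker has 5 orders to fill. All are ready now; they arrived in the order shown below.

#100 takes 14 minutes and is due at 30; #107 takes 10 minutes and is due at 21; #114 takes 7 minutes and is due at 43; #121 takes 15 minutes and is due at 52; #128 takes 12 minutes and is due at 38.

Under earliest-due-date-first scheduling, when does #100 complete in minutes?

EDD (increasing due date): #107 #100 #128 #114 #121.
#107: 0→10
#100: 10→24

24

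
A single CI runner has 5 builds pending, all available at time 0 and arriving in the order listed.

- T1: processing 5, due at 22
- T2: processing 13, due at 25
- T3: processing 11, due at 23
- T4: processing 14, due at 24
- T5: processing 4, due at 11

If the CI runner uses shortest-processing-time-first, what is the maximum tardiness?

SPT (increasing processing time): T5 T1 T3 T2 T4.
T5: 0→4, due 11, tardiness 0
T1: 4→9, due 22, tardiness 0
T3: 9→20, due 23, tardiness 0
T2: 20→33, due 25, tardiness 8
T4: 33→47, due 24, tardiness 23
Maximum = 23.

23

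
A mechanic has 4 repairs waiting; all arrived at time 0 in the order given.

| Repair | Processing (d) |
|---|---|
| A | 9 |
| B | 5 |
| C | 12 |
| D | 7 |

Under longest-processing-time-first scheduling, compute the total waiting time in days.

61

LPT (decreasing processing time): C A D B.
C: waits 0, runs 0→12
A: waits 12, runs 12→21
D: waits 21, runs 21→28
B: waits 28, runs 28→33
Sum = 0+12+21+28 = 61.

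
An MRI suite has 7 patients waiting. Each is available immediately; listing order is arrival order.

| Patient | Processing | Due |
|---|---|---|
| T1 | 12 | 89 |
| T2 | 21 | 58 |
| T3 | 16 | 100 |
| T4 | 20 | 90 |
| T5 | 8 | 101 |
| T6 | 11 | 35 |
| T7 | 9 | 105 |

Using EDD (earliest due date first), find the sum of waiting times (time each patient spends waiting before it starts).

EDD (increasing due date): T6 T2 T1 T4 T3 T5 T7.
T6: waits 0, runs 0→11
T2: waits 11, runs 11→32
T1: waits 32, runs 32→44
T4: waits 44, runs 44→64
T3: waits 64, runs 64→80
T5: waits 80, runs 80→88
T7: waits 88, runs 88→97
Sum = 0+11+32+44+64+80+88 = 319.

319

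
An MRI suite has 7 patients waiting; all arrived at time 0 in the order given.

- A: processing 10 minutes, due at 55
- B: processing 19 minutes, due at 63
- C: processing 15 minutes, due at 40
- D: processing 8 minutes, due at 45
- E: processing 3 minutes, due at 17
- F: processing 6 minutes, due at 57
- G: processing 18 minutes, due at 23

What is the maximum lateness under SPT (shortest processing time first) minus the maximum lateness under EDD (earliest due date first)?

SPT (increasing processing time): E F D A C G B.
E: 0→3, due 17, lateness -14
F: 3→9, due 57, lateness -48
D: 9→17, due 45, lateness -28
A: 17→27, due 55, lateness -28
C: 27→42, due 40, lateness 2
G: 42→60, due 23, lateness 37
B: 60→79, due 63, lateness 16
Maximum = 37.
EDD (increasing due date): E G C D A F B.
E: 0→3, due 17, lateness -14
G: 3→21, due 23, lateness -2
C: 21→36, due 40, lateness -4
D: 36→44, due 45, lateness -1
A: 44→54, due 55, lateness -1
F: 54→60, due 57, lateness 3
B: 60→79, due 63, lateness 16
Maximum = 16.
Difference = 37 − 16 = 21.

21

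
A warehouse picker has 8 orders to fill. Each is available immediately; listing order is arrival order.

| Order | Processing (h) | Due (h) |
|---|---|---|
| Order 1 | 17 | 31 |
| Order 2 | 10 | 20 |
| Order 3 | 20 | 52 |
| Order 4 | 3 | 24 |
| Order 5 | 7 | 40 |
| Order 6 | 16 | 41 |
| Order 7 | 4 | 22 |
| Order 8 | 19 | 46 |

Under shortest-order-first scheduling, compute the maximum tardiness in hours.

SPT (increasing processing time): Order 4 Order 7 Order 5 Order 2 Order 6 Order 1 Order 8 Order 3.
Order 4: 0→3, due 24, tardiness 0
Order 7: 3→7, due 22, tardiness 0
Order 5: 7→14, due 40, tardiness 0
Order 2: 14→24, due 20, tardiness 4
Order 6: 24→40, due 41, tardiness 0
Order 1: 40→57, due 31, tardiness 26
Order 8: 57→76, due 46, tardiness 30
Order 3: 76→96, due 52, tardiness 44
Maximum = 44.

44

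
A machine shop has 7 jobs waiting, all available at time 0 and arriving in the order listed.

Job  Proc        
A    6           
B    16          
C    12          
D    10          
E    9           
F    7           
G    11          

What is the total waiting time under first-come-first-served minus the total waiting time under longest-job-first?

-36

FIFO (arrival order): A B C D E F G.
A: waits 0, runs 0→6
B: waits 6, runs 6→22
C: waits 22, runs 22→34
D: waits 34, runs 34→44
E: waits 44, runs 44→53
F: waits 53, runs 53→60
G: waits 60, runs 60→71
Sum = 0+6+22+34+44+53+60 = 219.
LPT (decreasing processing time): B C G D E F A.
B: waits 0, runs 0→16
C: waits 16, runs 16→28
G: waits 28, runs 28→39
D: waits 39, runs 39→49
E: waits 49, runs 49→58
F: waits 58, runs 58→65
A: waits 65, runs 65→71
Sum = 0+16+28+39+49+58+65 = 255.
Difference = 219 − 255 = -36.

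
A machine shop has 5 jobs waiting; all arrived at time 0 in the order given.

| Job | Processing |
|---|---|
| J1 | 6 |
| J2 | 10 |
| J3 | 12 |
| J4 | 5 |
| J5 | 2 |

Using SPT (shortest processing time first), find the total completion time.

SPT (increasing processing time): J5 J4 J1 J2 J3.
J5: 0→2
J4: 2→7
J1: 7→13
J2: 13→23
J3: 23→35
Sum = 2+7+13+23+35 = 80.

80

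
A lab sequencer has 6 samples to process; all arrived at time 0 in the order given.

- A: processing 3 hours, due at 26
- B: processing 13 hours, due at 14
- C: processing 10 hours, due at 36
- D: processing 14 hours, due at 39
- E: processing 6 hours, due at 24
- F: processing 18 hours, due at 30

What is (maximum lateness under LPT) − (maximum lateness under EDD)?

13

LPT (decreasing processing time): F D B C E A.
F: 0→18, due 30, lateness -12
D: 18→32, due 39, lateness -7
B: 32→45, due 14, lateness 31
C: 45→55, due 36, lateness 19
E: 55→61, due 24, lateness 37
A: 61→64, due 26, lateness 38
Maximum = 38.
EDD (increasing due date): B E A F C D.
B: 0→13, due 14, lateness -1
E: 13→19, due 24, lateness -5
A: 19→22, due 26, lateness -4
F: 22→40, due 30, lateness 10
C: 40→50, due 36, lateness 14
D: 50→64, due 39, lateness 25
Maximum = 25.
Difference = 38 − 25 = 13.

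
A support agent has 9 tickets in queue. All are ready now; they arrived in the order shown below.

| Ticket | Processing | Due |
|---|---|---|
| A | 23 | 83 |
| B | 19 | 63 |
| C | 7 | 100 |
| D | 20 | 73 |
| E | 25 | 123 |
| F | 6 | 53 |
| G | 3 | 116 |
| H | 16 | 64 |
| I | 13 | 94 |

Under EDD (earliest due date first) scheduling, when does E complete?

EDD (increasing due date): F B H D A I C G E.
F: 0→6
B: 6→25
H: 25→41
D: 41→61
A: 61→84
I: 84→97
C: 97→104
G: 104→107
E: 107→132

132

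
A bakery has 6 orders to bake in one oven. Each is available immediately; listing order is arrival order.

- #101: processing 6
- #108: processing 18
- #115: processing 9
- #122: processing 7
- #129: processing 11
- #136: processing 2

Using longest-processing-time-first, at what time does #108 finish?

18

LPT (decreasing processing time): #108 #129 #115 #122 #101 #136.
#108: 0→18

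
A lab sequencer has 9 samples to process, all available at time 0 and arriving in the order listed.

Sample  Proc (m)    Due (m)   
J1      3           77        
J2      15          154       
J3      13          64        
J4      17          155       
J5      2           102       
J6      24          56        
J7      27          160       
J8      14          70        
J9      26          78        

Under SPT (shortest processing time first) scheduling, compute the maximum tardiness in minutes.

36

SPT (increasing processing time): J5 J1 J3 J8 J2 J4 J6 J9 J7.
J5: 0→2, due 102, tardiness 0
J1: 2→5, due 77, tardiness 0
J3: 5→18, due 64, tardiness 0
J8: 18→32, due 70, tardiness 0
J2: 32→47, due 154, tardiness 0
J4: 47→64, due 155, tardiness 0
J6: 64→88, due 56, tardiness 32
J9: 88→114, due 78, tardiness 36
J7: 114→141, due 160, tardiness 0
Maximum = 36.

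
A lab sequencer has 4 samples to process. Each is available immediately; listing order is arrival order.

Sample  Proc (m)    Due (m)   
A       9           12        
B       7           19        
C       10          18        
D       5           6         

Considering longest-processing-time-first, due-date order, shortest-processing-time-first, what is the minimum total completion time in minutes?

69

LPT (decreasing processing time): C A B D.
C: 0→10
A: 10→19
B: 19→26
D: 26→31
Sum = 10+19+26+31 = 86.
EDD (increasing due date): D A C B.
D: 0→5
A: 5→14
C: 14→24
B: 24→31
Sum = 5+14+24+31 = 74.
SPT (increasing processing time): D B A C.
D: 0→5
B: 5→12
A: 12→21
C: 21→31
Sum = 5+12+21+31 = 69.
LPT 86, EDD 74, SPT 69 → minimum 69.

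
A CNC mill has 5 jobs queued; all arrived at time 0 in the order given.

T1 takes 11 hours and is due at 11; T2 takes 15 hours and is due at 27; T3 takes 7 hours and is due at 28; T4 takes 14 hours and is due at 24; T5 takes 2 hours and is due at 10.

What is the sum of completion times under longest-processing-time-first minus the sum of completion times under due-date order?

LPT (decreasing processing time): T2 T4 T1 T3 T5.
T2: 0→15
T4: 15→29
T1: 29→40
T3: 40→47
T5: 47→49
Sum = 15+29+40+47+49 = 180.
EDD (increasing due date): T5 T1 T4 T2 T3.
T5: 0→2
T1: 2→13
T4: 13→27
T2: 27→42
T3: 42→49
Sum = 2+13+27+42+49 = 133.
Difference = 180 − 133 = 47.

47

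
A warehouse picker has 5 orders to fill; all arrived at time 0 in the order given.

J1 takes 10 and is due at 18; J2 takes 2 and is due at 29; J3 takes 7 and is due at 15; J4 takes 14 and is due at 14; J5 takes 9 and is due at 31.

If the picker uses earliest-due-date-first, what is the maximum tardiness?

EDD (increasing due date): J4 J3 J1 J2 J5.
J4: 0→14, due 14, tardiness 0
J3: 14→21, due 15, tardiness 6
J1: 21→31, due 18, tardiness 13
J2: 31→33, due 29, tardiness 4
J5: 33→42, due 31, tardiness 11
Maximum = 13.

13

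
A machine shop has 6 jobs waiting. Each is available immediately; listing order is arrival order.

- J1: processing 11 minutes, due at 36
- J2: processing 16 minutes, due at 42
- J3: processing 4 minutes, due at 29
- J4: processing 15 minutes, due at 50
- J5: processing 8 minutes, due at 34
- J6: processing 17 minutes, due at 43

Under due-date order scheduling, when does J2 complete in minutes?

EDD (increasing due date): J3 J5 J1 J2 J6 J4.
J3: 0→4
J5: 4→12
J1: 12→23
J2: 23→39

39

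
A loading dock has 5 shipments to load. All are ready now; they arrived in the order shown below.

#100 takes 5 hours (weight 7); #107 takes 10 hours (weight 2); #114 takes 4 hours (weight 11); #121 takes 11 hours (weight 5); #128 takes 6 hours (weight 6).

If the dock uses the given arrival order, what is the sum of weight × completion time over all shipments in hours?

FIFO (arrival order): #100 #107 #114 #121 #128.
#100: finishes 5, weight 7, w·C = 35
#107: finishes 15, weight 2, w·C = 30
#114: finishes 19, weight 11, w·C = 209
#121: finishes 30, weight 5, w·C = 150
#128: finishes 36, weight 6, w·C = 216
Sum = 35+30+209+150+216 = 640.

640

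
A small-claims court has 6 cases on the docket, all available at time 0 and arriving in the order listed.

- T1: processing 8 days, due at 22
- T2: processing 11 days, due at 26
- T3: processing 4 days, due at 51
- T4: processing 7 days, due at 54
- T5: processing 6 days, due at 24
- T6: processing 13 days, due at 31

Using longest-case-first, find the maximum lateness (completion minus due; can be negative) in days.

21

LPT (decreasing processing time): T6 T2 T1 T4 T5 T3.
T6: 0→13, due 31, lateness -18
T2: 13→24, due 26, lateness -2
T1: 24→32, due 22, lateness 10
T4: 32→39, due 54, lateness -15
T5: 39→45, due 24, lateness 21
T3: 45→49, due 51, lateness -2
Maximum = 21.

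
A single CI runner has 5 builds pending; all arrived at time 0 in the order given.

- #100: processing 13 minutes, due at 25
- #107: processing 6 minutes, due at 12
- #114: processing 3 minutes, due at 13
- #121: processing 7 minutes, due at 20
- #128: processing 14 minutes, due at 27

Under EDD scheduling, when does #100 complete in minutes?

EDD (increasing due date): #107 #114 #121 #100 #128.
#107: 0→6
#114: 6→9
#121: 9→16
#100: 16→29

29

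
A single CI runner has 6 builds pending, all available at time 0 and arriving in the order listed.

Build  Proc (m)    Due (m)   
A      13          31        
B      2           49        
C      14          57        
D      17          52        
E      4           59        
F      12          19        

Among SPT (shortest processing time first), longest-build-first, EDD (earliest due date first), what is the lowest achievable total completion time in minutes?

SPT (increasing processing time): B E F A C D.
B: 0→2
E: 2→6
F: 6→18
A: 18→31
C: 31→45
D: 45→62
Sum = 2+6+18+31+45+62 = 164.
LPT (decreasing processing time): D C A F E B.
D: 0→17
C: 17→31
A: 31→44
F: 44→56
E: 56→60
B: 60→62
Sum = 17+31+44+56+60+62 = 270.
EDD (increasing due date): F A B D C E.
F: 0→12
A: 12→25
B: 25→27
D: 27→44
C: 44→58
E: 58→62
Sum = 12+25+27+44+58+62 = 228.
SPT 164, LPT 270, EDD 228 → minimum 164.

164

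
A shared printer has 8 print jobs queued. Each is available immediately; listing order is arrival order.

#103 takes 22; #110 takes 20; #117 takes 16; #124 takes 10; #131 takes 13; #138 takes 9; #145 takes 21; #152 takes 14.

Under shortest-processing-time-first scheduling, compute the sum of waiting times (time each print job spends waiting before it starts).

353

SPT (increasing processing time): #138 #124 #131 #152 #117 #110 #145 #103.
#138: waits 0, runs 0→9
#124: waits 9, runs 9→19
#131: waits 19, runs 19→32
#152: waits 32, runs 32→46
#117: waits 46, runs 46→62
#110: waits 62, runs 62→82
#145: waits 82, runs 82→103
#103: waits 103, runs 103→125
Sum = 0+9+19+32+46+62+82+103 = 353.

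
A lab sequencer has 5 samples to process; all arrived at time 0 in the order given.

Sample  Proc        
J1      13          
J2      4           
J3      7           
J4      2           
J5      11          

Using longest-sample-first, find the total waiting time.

LPT (decreasing processing time): J1 J5 J3 J2 J4.
J1: waits 0, runs 0→13
J5: waits 13, runs 13→24
J3: waits 24, runs 24→31
J2: waits 31, runs 31→35
J4: waits 35, runs 35→37
Sum = 0+13+24+31+35 = 103.

103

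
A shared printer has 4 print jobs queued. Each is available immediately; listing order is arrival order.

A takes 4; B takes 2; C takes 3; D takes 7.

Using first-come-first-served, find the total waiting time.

19

FIFO (arrival order): A B C D.
A: waits 0, runs 0→4
B: waits 4, runs 4→6
C: waits 6, runs 6→9
D: waits 9, runs 9→16
Sum = 0+4+6+9 = 19.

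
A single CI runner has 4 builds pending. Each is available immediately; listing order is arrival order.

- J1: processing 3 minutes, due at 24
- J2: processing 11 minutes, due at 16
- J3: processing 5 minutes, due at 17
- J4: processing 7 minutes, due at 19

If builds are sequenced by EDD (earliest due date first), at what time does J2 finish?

EDD (increasing due date): J2 J3 J4 J1.
J2: 0→11

11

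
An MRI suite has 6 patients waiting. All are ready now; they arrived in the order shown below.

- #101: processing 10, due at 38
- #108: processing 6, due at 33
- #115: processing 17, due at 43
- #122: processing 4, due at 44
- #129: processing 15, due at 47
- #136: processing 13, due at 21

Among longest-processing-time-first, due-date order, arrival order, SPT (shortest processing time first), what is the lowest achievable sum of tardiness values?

LPT (decreasing processing time): #115 #129 #136 #101 #108 #122.
#115: 0→17, due 43, tardiness 0
#129: 17→32, due 47, tardiness 0
#136: 32→45, due 21, tardiness 24
#101: 45→55, due 38, tardiness 17
#108: 55→61, due 33, tardiness 28
#122: 61→65, due 44, tardiness 21
Sum = 0+0+24+17+28+21 = 90.
EDD (increasing due date): #136 #108 #101 #115 #122 #129.
#136: 0→13, due 21, tardiness 0
#108: 13→19, due 33, tardiness 0
#101: 19→29, due 38, tardiness 0
#115: 29→46, due 43, tardiness 3
#122: 46→50, due 44, tardiness 6
#129: 50→65, due 47, tardiness 18
Sum = 0+0+0+3+6+18 = 27.
FIFO (arrival order): #101 #108 #115 #122 #129 #136.
#101: 0→10, due 38, tardiness 0
#108: 10→16, due 33, tardiness 0
#115: 16→33, due 43, tardiness 0
#122: 33→37, due 44, tardiness 0
#129: 37→52, due 47, tardiness 5
#136: 52→65, due 21, tardiness 44
Sum = 0+0+0+0+5+44 = 49.
SPT (increasing processing time): #122 #108 #101 #136 #129 #115.
#122: 0→4, due 44, tardiness 0
#108: 4→10, due 33, tardiness 0
#101: 10→20, due 38, tardiness 0
#136: 20→33, due 21, tardiness 12
#129: 33→48, due 47, tardiness 1
#115: 48→65, due 43, tardiness 22
Sum = 0+0+0+12+1+22 = 35.
LPT 90, EDD 27, FIFO 49, SPT 35 → minimum 27.

27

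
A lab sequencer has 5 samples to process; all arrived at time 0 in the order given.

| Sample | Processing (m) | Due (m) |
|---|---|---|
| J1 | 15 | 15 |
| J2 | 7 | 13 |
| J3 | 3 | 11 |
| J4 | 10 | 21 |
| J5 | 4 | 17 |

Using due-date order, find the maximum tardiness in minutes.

18

EDD (increasing due date): J3 J2 J1 J5 J4.
J3: 0→3, due 11, tardiness 0
J2: 3→10, due 13, tardiness 0
J1: 10→25, due 15, tardiness 10
J5: 25→29, due 17, tardiness 12
J4: 29→39, due 21, tardiness 18
Maximum = 18.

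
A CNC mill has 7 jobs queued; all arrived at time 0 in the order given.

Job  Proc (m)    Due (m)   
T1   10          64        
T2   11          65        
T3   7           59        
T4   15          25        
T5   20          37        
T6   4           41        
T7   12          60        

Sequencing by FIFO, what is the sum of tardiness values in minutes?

89

FIFO (arrival order): T1 T2 T3 T4 T5 T6 T7.
T1: 0→10, due 64, tardiness 0
T2: 10→21, due 65, tardiness 0
T3: 21→28, due 59, tardiness 0
T4: 28→43, due 25, tardiness 18
T5: 43→63, due 37, tardiness 26
T6: 63→67, due 41, tardiness 26
T7: 67→79, due 60, tardiness 19
Sum = 0+0+0+18+26+26+19 = 89.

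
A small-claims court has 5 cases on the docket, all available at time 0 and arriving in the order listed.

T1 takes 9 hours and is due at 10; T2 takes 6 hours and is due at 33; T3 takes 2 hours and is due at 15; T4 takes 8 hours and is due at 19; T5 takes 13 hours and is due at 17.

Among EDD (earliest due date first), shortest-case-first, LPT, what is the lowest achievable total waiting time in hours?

EDD (increasing due date): T1 T3 T5 T4 T2.
T1: waits 0, runs 0→9
T3: waits 9, runs 9→11
T5: waits 11, runs 11→24
T4: waits 24, runs 24→32
T2: waits 32, runs 32→38
Sum = 0+9+11+24+32 = 76.
SPT (increasing processing time): T3 T2 T4 T1 T5.
T3: waits 0, runs 0→2
T2: waits 2, runs 2→8
T4: waits 8, runs 8→16
T1: waits 16, runs 16→25
T5: waits 25, runs 25→38
Sum = 0+2+8+16+25 = 51.
LPT (decreasing processing time): T5 T1 T4 T2 T3.
T5: waits 0, runs 0→13
T1: waits 13, runs 13→22
T4: waits 22, runs 22→30
T2: waits 30, runs 30→36
T3: waits 36, runs 36→38
Sum = 0+13+22+30+36 = 101.
EDD 76, SPT 51, LPT 101 → minimum 51.

51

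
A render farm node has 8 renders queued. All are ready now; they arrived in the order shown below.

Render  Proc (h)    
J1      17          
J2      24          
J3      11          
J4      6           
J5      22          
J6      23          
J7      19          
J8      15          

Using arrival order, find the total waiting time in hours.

FIFO (arrival order): J1 J2 J3 J4 J5 J6 J7 J8.
J1: waits 0, runs 0→17
J2: waits 17, runs 17→41
J3: waits 41, runs 41→52
J4: waits 52, runs 52→58
J5: waits 58, runs 58→80
J6: waits 80, runs 80→103
J7: waits 103, runs 103→122
J8: waits 122, runs 122→137
Sum = 0+17+41+52+58+80+103+122 = 473.

473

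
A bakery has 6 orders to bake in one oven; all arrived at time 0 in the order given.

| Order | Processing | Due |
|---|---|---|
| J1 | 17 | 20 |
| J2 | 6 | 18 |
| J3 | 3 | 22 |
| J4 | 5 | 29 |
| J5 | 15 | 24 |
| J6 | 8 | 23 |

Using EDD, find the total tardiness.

68

EDD (increasing due date): J2 J1 J3 J6 J5 J4.
J2: 0→6, due 18, tardiness 0
J1: 6→23, due 20, tardiness 3
J3: 23→26, due 22, tardiness 4
J6: 26→34, due 23, tardiness 11
J5: 34→49, due 24, tardiness 25
J4: 49→54, due 29, tardiness 25
Sum = 0+3+4+11+25+25 = 68.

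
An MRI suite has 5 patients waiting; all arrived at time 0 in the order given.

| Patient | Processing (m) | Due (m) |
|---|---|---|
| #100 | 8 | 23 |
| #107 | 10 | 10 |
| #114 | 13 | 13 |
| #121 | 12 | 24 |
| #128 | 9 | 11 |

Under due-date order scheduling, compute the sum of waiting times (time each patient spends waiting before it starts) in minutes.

EDD (increasing due date): #107 #128 #114 #100 #121.
#107: waits 0, runs 0→10
#128: waits 10, runs 10→19
#114: waits 19, runs 19→32
#100: waits 32, runs 32→40
#121: waits 40, runs 40→52
Sum = 0+10+19+32+40 = 101.

101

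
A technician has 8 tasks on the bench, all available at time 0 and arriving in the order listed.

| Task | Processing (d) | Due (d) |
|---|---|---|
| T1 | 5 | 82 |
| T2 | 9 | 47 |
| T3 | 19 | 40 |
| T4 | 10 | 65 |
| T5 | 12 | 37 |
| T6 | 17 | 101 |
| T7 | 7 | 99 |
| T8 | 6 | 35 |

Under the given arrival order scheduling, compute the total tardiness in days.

FIFO (arrival order): T1 T2 T3 T4 T5 T6 T7 T8.
T1: 0→5, due 82, tardiness 0
T2: 5→14, due 47, tardiness 0
T3: 14→33, due 40, tardiness 0
T4: 33→43, due 65, tardiness 0
T5: 43→55, due 37, tardiness 18
T6: 55→72, due 101, tardiness 0
T7: 72→79, due 99, tardiness 0
T8: 79→85, due 35, tardiness 50
Sum = 0+0+0+0+18+0+0+50 = 68.

68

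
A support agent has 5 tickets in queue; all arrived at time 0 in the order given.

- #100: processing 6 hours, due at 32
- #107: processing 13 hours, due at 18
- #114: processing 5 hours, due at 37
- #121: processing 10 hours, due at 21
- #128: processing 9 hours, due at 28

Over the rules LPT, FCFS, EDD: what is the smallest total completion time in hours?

126

LPT (decreasing processing time): #107 #121 #128 #100 #114.
#107: 0→13
#121: 13→23
#128: 23→32
#100: 32→38
#114: 38→43
Sum = 13+23+32+38+43 = 149.
FIFO (arrival order): #100 #107 #114 #121 #128.
#100: 0→6
#107: 6→19
#114: 19→24
#121: 24→34
#128: 34→43
Sum = 6+19+24+34+43 = 126.
EDD (increasing due date): #107 #121 #128 #100 #114.
#107: 0→13
#121: 13→23
#128: 23→32
#100: 32→38
#114: 38→43
Sum = 13+23+32+38+43 = 149.
LPT 149, FIFO 126, EDD 149 → minimum 126.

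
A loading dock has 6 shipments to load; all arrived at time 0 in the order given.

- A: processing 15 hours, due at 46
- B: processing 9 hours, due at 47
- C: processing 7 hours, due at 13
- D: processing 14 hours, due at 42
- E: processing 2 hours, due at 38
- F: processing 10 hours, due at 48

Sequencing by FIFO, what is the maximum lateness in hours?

18

FIFO (arrival order): A B C D E F.
A: 0→15, due 46, lateness -31
B: 15→24, due 47, lateness -23
C: 24→31, due 13, lateness 18
D: 31→45, due 42, lateness 3
E: 45→47, due 38, lateness 9
F: 47→57, due 48, lateness 9
Maximum = 18.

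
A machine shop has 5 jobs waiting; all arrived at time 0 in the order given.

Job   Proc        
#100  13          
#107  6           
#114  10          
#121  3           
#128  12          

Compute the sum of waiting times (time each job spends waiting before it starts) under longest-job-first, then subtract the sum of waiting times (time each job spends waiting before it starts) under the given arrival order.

LPT (decreasing processing time): #100 #128 #114 #107 #121.
#100: waits 0, runs 0→13
#128: waits 13, runs 13→25
#114: waits 25, runs 25→35
#107: waits 35, runs 35→41
#121: waits 41, runs 41→44
Sum = 0+13+25+35+41 = 114.
FIFO (arrival order): #100 #107 #114 #121 #128.
#100: waits 0, runs 0→13
#107: waits 13, runs 13→19
#114: waits 19, runs 19→29
#121: waits 29, runs 29→32
#128: waits 32, runs 32→44
Sum = 0+13+19+29+32 = 93.
Difference = 114 − 93 = 21.

21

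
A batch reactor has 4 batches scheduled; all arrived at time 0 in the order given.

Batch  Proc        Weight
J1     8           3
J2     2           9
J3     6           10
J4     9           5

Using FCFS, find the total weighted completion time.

399

FIFO (arrival order): J1 J2 J3 J4.
J1: finishes 8, weight 3, w·C = 24
J2: finishes 10, weight 9, w·C = 90
J3: finishes 16, weight 10, w·C = 160
J4: finishes 25, weight 5, w·C = 125
Sum = 24+90+160+125 = 399.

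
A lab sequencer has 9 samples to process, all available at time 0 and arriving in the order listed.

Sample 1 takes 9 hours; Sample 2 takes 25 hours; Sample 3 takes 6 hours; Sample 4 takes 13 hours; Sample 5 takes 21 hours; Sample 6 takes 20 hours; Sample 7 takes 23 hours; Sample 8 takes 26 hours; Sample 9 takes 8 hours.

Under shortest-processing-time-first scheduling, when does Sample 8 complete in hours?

151

SPT (increasing processing time): Sample 3 Sample 9 Sample 1 Sample 4 Sample 6 Sample 5 Sample 7 Sample 2 Sample 8.
Sample 3: 0→6
Sample 9: 6→14
Sample 1: 14→23
Sample 4: 23→36
Sample 6: 36→56
Sample 5: 56→77
Sample 7: 77→100
Sample 2: 100→125
Sample 8: 125→151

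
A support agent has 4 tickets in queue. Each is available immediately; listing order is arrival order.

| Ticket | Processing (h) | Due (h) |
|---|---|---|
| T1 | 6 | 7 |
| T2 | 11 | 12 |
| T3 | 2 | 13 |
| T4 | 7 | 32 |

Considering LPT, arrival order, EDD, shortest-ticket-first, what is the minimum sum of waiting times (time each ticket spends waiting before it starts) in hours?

25

LPT (decreasing processing time): T2 T4 T1 T3.
T2: waits 0, runs 0→11
T4: waits 11, runs 11→18
T1: waits 18, runs 18→24
T3: waits 24, runs 24→26
Sum = 0+11+18+24 = 53.
FIFO (arrival order): T1 T2 T3 T4.
T1: waits 0, runs 0→6
T2: waits 6, runs 6→17
T3: waits 17, runs 17→19
T4: waits 19, runs 19→26
Sum = 0+6+17+19 = 42.
EDD (increasing due date): T1 T2 T3 T4.
T1: waits 0, runs 0→6
T2: waits 6, runs 6→17
T3: waits 17, runs 17→19
T4: waits 19, runs 19→26
Sum = 0+6+17+19 = 42.
SPT (increasing processing time): T3 T1 T4 T2.
T3: waits 0, runs 0→2
T1: waits 2, runs 2→8
T4: waits 8, runs 8→15
T2: waits 15, runs 15→26
Sum = 0+2+8+15 = 25.
LPT 53, FIFO 42, EDD 42, SPT 25 → minimum 25.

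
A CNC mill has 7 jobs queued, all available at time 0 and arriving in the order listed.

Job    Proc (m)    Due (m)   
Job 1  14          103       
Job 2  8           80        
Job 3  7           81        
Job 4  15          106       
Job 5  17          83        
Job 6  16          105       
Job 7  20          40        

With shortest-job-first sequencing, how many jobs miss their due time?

1

SPT (increasing processing time): Job 3 Job 2 Job 1 Job 4 Job 6 Job 5 Job 7.
Job 3: 0→7, due 81, tardiness 0
Job 2: 7→15, due 80, tardiness 0
Job 1: 15→29, due 103, tardiness 0
Job 4: 29→44, due 106, tardiness 0
Job 6: 44→60, due 105, tardiness 0
Job 5: 60→77, due 83, tardiness 0
Job 7: 77→97, due 40, tardiness 57
Late jobs: 1.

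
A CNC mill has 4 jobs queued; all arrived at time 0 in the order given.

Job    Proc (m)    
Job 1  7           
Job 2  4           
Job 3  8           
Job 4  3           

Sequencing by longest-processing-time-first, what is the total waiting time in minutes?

42

LPT (decreasing processing time): Job 3 Job 1 Job 2 Job 4.
Job 3: waits 0, runs 0→8
Job 1: waits 8, runs 8→15
Job 2: waits 15, runs 15→19
Job 4: waits 19, runs 19→22
Sum = 0+8+15+19 = 42.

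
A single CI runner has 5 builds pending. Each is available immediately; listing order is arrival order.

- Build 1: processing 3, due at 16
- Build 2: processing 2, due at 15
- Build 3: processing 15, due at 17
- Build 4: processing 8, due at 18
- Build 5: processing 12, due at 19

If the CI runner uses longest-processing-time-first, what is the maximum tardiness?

25

LPT (decreasing processing time): Build 3 Build 5 Build 4 Build 1 Build 2.
Build 3: 0→15, due 17, tardiness 0
Build 5: 15→27, due 19, tardiness 8
Build 4: 27→35, due 18, tardiness 17
Build 1: 35→38, due 16, tardiness 22
Build 2: 38→40, due 15, tardiness 25
Maximum = 25.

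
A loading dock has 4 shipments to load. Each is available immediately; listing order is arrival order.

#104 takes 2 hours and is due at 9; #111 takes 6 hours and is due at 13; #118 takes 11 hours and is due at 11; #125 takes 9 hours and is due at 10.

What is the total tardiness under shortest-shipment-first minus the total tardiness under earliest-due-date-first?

SPT (increasing processing time): #104 #111 #125 #118.
#104: 0→2, due 9, tardiness 0
#111: 2→8, due 13, tardiness 0
#125: 8→17, due 10, tardiness 7
#118: 17→28, due 11, tardiness 17
Sum = 0+0+7+17 = 24.
EDD (increasing due date): #104 #125 #118 #111.
#104: 0→2, due 9, tardiness 0
#125: 2→11, due 10, tardiness 1
#118: 11→22, due 11, tardiness 11
#111: 22→28, due 13, tardiness 15
Sum = 0+1+11+15 = 27.
Difference = 24 − 27 = -3.

-3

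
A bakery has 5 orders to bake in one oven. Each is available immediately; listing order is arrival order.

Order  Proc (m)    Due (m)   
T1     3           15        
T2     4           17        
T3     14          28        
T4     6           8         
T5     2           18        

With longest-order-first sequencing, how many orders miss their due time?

4

LPT (decreasing processing time): T3 T4 T2 T1 T5.
T3: 0→14, due 28, tardiness 0
T4: 14→20, due 8, tardiness 12
T2: 20→24, due 17, tardiness 7
T1: 24→27, due 15, tardiness 12
T5: 27→29, due 18, tardiness 11
Late orders: 4.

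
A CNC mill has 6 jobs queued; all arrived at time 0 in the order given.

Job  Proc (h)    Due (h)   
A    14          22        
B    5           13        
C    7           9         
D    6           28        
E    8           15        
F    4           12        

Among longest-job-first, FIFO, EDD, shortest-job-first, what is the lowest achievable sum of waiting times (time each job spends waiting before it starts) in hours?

LPT (decreasing processing time): A E C D B F.
A: waits 0, runs 0→14
E: waits 14, runs 14→22
C: waits 22, runs 22→29
D: waits 29, runs 29→35
B: waits 35, runs 35→40
F: waits 40, runs 40→44
Sum = 0+14+22+29+35+40 = 140.
FIFO (arrival order): A B C D E F.
A: waits 0, runs 0→14
B: waits 14, runs 14→19
C: waits 19, runs 19→26
D: waits 26, runs 26→32
E: waits 32, runs 32→40
F: waits 40, runs 40→44
Sum = 0+14+19+26+32+40 = 131.
EDD (increasing due date): C F B E A D.
C: waits 0, runs 0→7
F: waits 7, runs 7→11
B: waits 11, runs 11→16
E: waits 16, runs 16→24
A: waits 24, runs 24→38
D: waits 38, runs 38→44
Sum = 0+7+11+16+24+38 = 96.
SPT (increasing processing time): F B D C E A.
F: waits 0, runs 0→4
B: waits 4, runs 4→9
D: waits 9, runs 9→15
C: waits 15, runs 15→22
E: waits 22, runs 22→30
A: waits 30, runs 30→44
Sum = 0+4+9+15+22+30 = 80.
LPT 140, FIFO 131, EDD 96, SPT 80 → minimum 80.

80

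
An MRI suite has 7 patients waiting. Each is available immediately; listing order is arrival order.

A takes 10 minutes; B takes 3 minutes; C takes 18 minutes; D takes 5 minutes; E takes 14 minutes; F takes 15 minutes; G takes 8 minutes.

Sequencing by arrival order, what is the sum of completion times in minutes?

278

FIFO (arrival order): A B C D E F G.
A: 0→10
B: 10→13
C: 13→31
D: 31→36
E: 36→50
F: 50→65
G: 65→73
Sum = 10+13+31+36+50+65+73 = 278.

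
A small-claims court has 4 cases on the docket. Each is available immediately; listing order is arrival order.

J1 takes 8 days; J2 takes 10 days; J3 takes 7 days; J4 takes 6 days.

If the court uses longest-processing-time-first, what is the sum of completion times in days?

LPT (decreasing processing time): J2 J1 J3 J4.
J2: 0→10
J1: 10→18
J3: 18→25
J4: 25→31
Sum = 10+18+25+31 = 84.

84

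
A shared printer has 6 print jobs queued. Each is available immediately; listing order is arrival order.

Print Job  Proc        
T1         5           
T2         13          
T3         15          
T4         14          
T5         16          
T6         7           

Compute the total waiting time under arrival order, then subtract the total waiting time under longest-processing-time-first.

-49

FIFO (arrival order): T1 T2 T3 T4 T5 T6.
T1: waits 0, runs 0→5
T2: waits 5, runs 5→18
T3: waits 18, runs 18→33
T4: waits 33, runs 33→47
T5: waits 47, runs 47→63
T6: waits 63, runs 63→70
Sum = 0+5+18+33+47+63 = 166.
LPT (decreasing processing time): T5 T3 T4 T2 T6 T1.
T5: waits 0, runs 0→16
T3: waits 16, runs 16→31
T4: waits 31, runs 31→45
T2: waits 45, runs 45→58
T6: waits 58, runs 58→65
T1: waits 65, runs 65→70
Sum = 0+16+31+45+58+65 = 215.
Difference = 166 − 215 = -49.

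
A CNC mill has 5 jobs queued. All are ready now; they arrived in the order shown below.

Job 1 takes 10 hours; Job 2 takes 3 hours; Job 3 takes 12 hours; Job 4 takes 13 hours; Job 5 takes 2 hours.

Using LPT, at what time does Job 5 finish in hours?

LPT (decreasing processing time): Job 4 Job 3 Job 1 Job 2 Job 5.
Job 4: 0→13
Job 3: 13→25
Job 1: 25→35
Job 2: 35→38
Job 5: 38→40

40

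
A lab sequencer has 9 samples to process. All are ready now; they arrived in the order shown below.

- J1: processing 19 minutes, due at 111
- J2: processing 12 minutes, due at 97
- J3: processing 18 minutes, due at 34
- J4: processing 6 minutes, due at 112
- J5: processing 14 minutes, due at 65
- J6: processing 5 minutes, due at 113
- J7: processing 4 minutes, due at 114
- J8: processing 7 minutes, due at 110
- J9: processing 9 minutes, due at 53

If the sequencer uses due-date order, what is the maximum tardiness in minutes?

0

EDD (increasing due date): J3 J9 J5 J2 J8 J1 J4 J6 J7.
J3: 0→18, due 34, tardiness 0
J9: 18→27, due 53, tardiness 0
J5: 27→41, due 65, tardiness 0
J2: 41→53, due 97, tardiness 0
J8: 53→60, due 110, tardiness 0
J1: 60→79, due 111, tardiness 0
J4: 79→85, due 112, tardiness 0
J6: 85→90, due 113, tardiness 0
J7: 90→94, due 114, tardiness 0
Maximum = 0.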